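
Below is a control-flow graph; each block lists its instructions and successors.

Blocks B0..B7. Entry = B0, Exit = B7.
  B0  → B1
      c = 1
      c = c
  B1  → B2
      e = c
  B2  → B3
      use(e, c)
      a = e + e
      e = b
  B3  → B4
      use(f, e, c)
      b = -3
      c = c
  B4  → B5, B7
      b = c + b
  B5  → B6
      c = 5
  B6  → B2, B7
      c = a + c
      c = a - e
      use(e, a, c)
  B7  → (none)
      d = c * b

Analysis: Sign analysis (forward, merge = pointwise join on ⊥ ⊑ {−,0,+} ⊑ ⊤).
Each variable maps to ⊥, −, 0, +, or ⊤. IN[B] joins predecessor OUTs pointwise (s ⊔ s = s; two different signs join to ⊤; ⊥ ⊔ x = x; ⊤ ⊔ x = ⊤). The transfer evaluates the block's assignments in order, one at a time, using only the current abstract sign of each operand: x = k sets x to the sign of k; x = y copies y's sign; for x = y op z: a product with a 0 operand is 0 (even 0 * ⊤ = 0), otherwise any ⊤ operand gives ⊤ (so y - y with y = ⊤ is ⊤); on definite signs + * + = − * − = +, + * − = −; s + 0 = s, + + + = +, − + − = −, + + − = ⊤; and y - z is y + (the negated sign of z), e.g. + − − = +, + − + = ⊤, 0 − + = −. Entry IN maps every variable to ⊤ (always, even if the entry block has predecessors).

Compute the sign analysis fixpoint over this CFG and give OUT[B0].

Per-block solution:
  B0:   IN=(all ⊤)   OUT={c:+; rest ⊤}
  B1:   IN={c:+; rest ⊤}   OUT={c:+, e:+; rest ⊤}
  B2:   IN=(all ⊤)   OUT=(all ⊤)
  B3:   IN=(all ⊤)   OUT={b:-; rest ⊤}
  B4:   IN={b:-; rest ⊤}   OUT=(all ⊤)
  B5:   IN=(all ⊤)   OUT={c:+; rest ⊤}
  B6:   IN={c:+; rest ⊤}   OUT=(all ⊤)
  B7:   IN=(all ⊤)   OUT=(all ⊤)

B0 is the boundary node: IN[B0] = {a: ⊤, b: ⊤, c: ⊤, d: ⊤, e: ⊤, f: ⊤}
Applying B0's transfer function to that IN value gives OUT[B0] (row B0 above).

Answer: {a: ⊤, b: ⊤, c: +, d: ⊤, e: ⊤, f: ⊤}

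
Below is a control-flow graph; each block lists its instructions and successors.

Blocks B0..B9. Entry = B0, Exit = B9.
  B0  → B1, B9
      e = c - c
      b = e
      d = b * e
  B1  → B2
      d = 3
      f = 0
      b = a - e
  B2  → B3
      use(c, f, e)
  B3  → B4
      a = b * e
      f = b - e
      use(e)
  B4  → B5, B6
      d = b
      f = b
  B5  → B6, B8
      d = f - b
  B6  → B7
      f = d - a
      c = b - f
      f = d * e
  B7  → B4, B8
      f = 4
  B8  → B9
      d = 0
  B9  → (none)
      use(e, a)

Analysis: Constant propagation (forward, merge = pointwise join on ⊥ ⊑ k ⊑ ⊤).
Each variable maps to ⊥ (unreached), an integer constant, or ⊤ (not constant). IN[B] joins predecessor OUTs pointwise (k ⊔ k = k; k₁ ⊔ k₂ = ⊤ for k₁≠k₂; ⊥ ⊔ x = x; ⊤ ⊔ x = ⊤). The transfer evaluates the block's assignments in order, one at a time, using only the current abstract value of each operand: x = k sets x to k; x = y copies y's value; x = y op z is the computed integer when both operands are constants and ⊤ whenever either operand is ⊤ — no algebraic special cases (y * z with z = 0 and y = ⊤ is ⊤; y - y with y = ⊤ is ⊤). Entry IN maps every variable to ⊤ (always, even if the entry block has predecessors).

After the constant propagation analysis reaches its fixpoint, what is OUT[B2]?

Fixpoint table:
  B0:  IN=(all ⊤)  OUT=(all ⊤)
  B1:  IN=(all ⊤)  OUT={d:3, f:0; rest ⊤}
  B2:  IN={d:3, f:0; rest ⊤}  OUT={d:3, f:0; rest ⊤}
  B3:  IN={d:3, f:0; rest ⊤}  OUT={d:3; rest ⊤}
  B4:  IN=(all ⊤)  OUT=(all ⊤)
  B5:  IN=(all ⊤)  OUT=(all ⊤)
  B6:  IN=(all ⊤)  OUT=(all ⊤)
  B7:  IN=(all ⊤)  OUT={f:4; rest ⊤}
  B8:  IN=(all ⊤)  OUT={d:0; rest ⊤}
  B9:  IN=(all ⊤)  OUT=(all ⊤)

Merge at B2: IN[B2] = OUT[B1] = {a: ⊤, b: ⊤, c: ⊤, d: 3, e: ⊤, f: 0}
Applying B2's transfer function to that IN value gives OUT[B2] (row B2 above).

Answer: {a: ⊤, b: ⊤, c: ⊤, d: 3, e: ⊤, f: 0}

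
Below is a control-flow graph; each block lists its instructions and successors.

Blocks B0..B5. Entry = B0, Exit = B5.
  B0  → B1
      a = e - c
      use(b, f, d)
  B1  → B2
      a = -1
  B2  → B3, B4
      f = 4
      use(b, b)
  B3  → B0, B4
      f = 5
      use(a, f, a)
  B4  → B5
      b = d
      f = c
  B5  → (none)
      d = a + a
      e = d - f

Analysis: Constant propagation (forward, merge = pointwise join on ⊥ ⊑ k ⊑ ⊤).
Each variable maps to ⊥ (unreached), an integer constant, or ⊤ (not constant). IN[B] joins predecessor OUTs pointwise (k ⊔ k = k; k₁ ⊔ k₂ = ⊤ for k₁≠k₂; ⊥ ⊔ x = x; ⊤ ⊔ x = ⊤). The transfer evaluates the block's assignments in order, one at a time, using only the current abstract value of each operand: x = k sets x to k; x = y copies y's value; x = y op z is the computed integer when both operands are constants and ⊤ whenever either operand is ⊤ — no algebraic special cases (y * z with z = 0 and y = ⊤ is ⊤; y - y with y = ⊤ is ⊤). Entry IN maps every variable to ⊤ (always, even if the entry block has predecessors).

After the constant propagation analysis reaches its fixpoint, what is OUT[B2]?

Answer: {a: -1, b: ⊤, c: ⊤, d: ⊤, e: ⊤, f: 4}

Derivation:
Fixpoint table:
  B0: | IN=(all ⊤) | OUT=(all ⊤)
  B1: | IN=(all ⊤) | OUT={a:-1; rest ⊤}
  B2: | IN={a:-1; rest ⊤} | OUT={a:-1, f:4; rest ⊤}
  B3: | IN={a:-1, f:4; rest ⊤} | OUT={a:-1, f:5; rest ⊤}
  B4: | IN={a:-1; rest ⊤} | OUT={a:-1; rest ⊤}
  B5: | IN={a:-1; rest ⊤} | OUT={a:-1, d:-2; rest ⊤}

Merge at B2: IN[B2] = OUT[B1] = {a: -1, b: ⊤, c: ⊤, d: ⊤, e: ⊤, f: ⊤}
Applying B2's transfer function to that IN value gives OUT[B2] (row B2 above).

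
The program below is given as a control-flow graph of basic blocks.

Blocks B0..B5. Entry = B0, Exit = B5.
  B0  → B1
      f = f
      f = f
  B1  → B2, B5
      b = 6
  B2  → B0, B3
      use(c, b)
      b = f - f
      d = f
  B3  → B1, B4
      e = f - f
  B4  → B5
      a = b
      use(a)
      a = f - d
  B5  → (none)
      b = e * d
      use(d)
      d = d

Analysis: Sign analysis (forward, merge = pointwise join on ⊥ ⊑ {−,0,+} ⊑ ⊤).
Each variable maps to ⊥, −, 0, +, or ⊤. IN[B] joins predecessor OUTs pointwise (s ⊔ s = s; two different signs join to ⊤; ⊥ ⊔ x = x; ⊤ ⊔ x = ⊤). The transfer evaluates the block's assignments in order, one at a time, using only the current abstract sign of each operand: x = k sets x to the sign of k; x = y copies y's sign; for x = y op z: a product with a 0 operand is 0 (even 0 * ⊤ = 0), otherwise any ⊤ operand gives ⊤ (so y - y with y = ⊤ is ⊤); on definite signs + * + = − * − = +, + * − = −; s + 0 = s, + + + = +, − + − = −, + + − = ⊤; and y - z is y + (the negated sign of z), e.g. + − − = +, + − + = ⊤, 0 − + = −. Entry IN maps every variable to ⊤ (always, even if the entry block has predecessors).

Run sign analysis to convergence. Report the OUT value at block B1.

Fixpoint table:
  B0:  IN=(all ⊤)  OUT=(all ⊤)
  B1:  IN=(all ⊤)  OUT={b:+; rest ⊤}
  B2:  IN={b:+; rest ⊤}  OUT=(all ⊤)
  B3:  IN=(all ⊤)  OUT=(all ⊤)
  B4:  IN=(all ⊤)  OUT=(all ⊤)
  B5:  IN=(all ⊤)  OUT=(all ⊤)

Merge at B1: IN[B1] = OUT[B0] ⊔ OUT[B3] = {a: ⊤, b: ⊤, c: ⊤, d: ⊤, e: ⊤, f: ⊤}
Applying B1's transfer function to that IN value gives OUT[B1] (row B1 above).

Answer: {a: ⊤, b: +, c: ⊤, d: ⊤, e: ⊤, f: ⊤}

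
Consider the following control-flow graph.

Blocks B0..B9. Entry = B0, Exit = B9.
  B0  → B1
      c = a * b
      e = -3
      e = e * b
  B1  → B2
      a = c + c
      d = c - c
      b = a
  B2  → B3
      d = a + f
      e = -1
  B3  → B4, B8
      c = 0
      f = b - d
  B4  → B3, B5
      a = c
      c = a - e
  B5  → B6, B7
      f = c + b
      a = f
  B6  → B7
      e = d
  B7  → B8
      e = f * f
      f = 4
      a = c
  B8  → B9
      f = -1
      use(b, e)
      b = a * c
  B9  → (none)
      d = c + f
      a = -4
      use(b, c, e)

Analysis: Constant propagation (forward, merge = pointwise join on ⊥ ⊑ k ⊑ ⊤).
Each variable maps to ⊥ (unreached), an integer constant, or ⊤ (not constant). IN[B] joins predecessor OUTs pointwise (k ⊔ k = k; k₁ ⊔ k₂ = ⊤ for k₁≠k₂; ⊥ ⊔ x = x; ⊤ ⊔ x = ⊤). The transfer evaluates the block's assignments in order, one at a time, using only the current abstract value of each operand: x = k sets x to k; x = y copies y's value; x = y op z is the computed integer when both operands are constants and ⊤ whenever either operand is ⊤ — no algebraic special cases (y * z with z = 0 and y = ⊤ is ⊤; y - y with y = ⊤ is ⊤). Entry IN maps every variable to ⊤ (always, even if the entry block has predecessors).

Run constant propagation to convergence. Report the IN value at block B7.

Per-block solution:
  B0: | IN=(all ⊤) | OUT=(all ⊤)
  B1: | IN=(all ⊤) | OUT=(all ⊤)
  B2: | IN=(all ⊤) | OUT={e:-1; rest ⊤}
  B3: | IN={e:-1; rest ⊤} | OUT={c:0, e:-1; rest ⊤}
  B4: | IN={c:0, e:-1; rest ⊤} | OUT={a:0, c:1, e:-1; rest ⊤}
  B5: | IN={a:0, c:1, e:-1; rest ⊤} | OUT={c:1, e:-1; rest ⊤}
  B6: | IN={c:1, e:-1; rest ⊤} | OUT={c:1; rest ⊤}
  B7: | IN={c:1; rest ⊤} | OUT={a:1, c:1, f:4; rest ⊤}
  B8: | IN=(all ⊤) | OUT={f:-1; rest ⊤}
  B9: | IN={f:-1; rest ⊤} | OUT={a:-4, f:-1; rest ⊤}

Merge at B7: IN[B7] = OUT[B5] ⊔ OUT[B6] = {a: ⊤, b: ⊤, c: 1, d: ⊤, e: ⊤, f: ⊤}

Answer: {a: ⊤, b: ⊤, c: 1, d: ⊤, e: ⊤, f: ⊤}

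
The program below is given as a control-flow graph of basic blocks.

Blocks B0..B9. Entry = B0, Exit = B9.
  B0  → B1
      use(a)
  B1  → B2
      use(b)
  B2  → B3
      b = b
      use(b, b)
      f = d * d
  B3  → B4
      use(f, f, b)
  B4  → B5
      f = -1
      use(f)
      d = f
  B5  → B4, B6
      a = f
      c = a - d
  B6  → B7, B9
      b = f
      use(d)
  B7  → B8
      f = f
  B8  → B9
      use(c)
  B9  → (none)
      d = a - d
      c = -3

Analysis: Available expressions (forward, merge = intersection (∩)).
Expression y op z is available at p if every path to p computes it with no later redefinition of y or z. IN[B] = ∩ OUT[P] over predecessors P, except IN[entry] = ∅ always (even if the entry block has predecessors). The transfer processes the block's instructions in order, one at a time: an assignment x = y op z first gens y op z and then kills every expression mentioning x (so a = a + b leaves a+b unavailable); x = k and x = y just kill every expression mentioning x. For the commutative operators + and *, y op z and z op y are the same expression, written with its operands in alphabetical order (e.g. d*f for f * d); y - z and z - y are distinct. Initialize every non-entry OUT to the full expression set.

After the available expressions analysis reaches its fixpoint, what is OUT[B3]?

Per-block solution:
  B0:   IN={}   OUT={}
  B1:   IN={}   OUT={}
  B2:   IN={}   OUT={d*d}
  B3:   IN={d*d}   OUT={d*d}
  B4:   IN={}   OUT={}
  B5:   IN={}   OUT={a-d}
  B6:   IN={a-d}   OUT={a-d}
  B7:   IN={a-d}   OUT={a-d}
  B8:   IN={a-d}   OUT={a-d}
  B9:   IN={a-d}   OUT={}

Merge at B3: IN[B3] = OUT[B2] = {d*d}
Applying B3's transfer function to that IN value gives OUT[B3] (row B3 above).

Answer: {d*d}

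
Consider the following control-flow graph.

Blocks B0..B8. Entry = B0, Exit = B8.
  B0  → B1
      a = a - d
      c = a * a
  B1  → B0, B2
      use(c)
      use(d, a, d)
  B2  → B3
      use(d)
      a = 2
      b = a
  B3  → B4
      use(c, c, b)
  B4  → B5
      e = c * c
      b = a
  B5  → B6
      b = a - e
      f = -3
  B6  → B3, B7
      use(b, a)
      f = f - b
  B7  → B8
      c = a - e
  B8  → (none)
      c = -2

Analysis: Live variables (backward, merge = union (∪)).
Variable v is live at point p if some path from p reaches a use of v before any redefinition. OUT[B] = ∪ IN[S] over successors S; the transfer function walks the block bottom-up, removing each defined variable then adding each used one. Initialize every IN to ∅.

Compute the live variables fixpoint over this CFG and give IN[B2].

Converged values:
  B0: | IN={a, d} | OUT={a, c, d}
  B1: | IN={a, c, d} | OUT={a, c, d}
  B2: | IN={c, d} | OUT={a, b, c}
  B3: | IN={a, b, c} | OUT={a, c}
  B4: | IN={a, c} | OUT={a, c, e}
  B5: | IN={a, c, e} | OUT={a, b, c, e, f}
  B6: | IN={a, b, c, e, f} | OUT={a, b, c, e}
  B7: | IN={a, e} | OUT={}
  B8: | IN={} | OUT={}

Merge at B2: OUT[B2] = IN[B3] = {a, b, c}
Applying B2's transfer function to that OUT value gives IN[B2] (row B2 above).

Answer: {c, d}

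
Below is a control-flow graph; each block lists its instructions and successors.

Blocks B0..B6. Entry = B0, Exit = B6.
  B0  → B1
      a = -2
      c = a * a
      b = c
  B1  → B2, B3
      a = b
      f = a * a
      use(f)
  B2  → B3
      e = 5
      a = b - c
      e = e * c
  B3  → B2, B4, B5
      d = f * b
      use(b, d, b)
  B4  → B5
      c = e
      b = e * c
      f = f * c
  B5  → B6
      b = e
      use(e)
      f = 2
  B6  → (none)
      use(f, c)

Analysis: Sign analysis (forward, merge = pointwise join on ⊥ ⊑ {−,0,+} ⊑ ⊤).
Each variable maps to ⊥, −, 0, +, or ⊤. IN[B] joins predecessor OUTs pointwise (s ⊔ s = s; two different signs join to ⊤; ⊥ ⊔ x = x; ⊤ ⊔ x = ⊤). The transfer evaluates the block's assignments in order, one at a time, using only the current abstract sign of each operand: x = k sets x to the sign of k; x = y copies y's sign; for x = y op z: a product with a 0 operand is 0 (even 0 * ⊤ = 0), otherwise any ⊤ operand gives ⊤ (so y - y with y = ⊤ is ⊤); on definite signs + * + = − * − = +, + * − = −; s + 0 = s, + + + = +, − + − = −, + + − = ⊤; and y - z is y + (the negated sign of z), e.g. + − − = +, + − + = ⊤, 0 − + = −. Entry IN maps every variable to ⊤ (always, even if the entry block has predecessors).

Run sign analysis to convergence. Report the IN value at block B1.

Answer: {a: -, b: +, c: +, d: ⊤, e: ⊤, f: ⊤}

Derivation:
Fixpoint table:
  B0:  IN=(all ⊤)  OUT={a:-, b:+, c:+; rest ⊤}
  B1:  IN={a:-, b:+, c:+; rest ⊤}  OUT={a:+, b:+, c:+, f:+; rest ⊤}
  B2:  IN={b:+, c:+, f:+; rest ⊤}  OUT={b:+, c:+, e:+, f:+; rest ⊤}
  B3:  IN={b:+, c:+, f:+; rest ⊤}  OUT={b:+, c:+, d:+, f:+; rest ⊤}
  B4:  IN={b:+, c:+, d:+, f:+; rest ⊤}  OUT={d:+; rest ⊤}
  B5:  IN={d:+; rest ⊤}  OUT={d:+, f:+; rest ⊤}
  B6:  IN={d:+, f:+; rest ⊤}  OUT={d:+, f:+; rest ⊤}

Merge at B1: IN[B1] = OUT[B0] = {a: -, b: +, c: +, d: ⊤, e: ⊤, f: ⊤}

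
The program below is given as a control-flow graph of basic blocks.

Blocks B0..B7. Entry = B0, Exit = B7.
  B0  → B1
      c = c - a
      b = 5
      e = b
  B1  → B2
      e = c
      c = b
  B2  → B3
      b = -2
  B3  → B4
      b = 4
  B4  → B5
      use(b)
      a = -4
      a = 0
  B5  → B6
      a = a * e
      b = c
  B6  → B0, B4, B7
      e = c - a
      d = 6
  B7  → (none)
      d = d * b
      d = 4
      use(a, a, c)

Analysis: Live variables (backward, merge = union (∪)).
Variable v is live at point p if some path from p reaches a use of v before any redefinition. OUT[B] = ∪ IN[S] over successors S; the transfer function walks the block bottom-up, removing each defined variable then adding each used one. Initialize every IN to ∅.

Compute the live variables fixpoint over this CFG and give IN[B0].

Converged values:
  B0:  IN={a, c}  OUT={b, c}
  B1:  IN={b, c}  OUT={c, e}
  B2:  IN={c, e}  OUT={c, e}
  B3:  IN={c, e}  OUT={b, c, e}
  B4:  IN={b, c, e}  OUT={a, c, e}
  B5:  IN={a, c, e}  OUT={a, b, c}
  B6:  IN={a, b, c}  OUT={a, b, c, d, e}
  B7:  IN={a, b, c, d}  OUT={}

Merge at B0: OUT[B0] = IN[B1] = {b, c}
Applying B0's transfer function to that OUT value gives IN[B0] (row B0 above).

Answer: {a, c}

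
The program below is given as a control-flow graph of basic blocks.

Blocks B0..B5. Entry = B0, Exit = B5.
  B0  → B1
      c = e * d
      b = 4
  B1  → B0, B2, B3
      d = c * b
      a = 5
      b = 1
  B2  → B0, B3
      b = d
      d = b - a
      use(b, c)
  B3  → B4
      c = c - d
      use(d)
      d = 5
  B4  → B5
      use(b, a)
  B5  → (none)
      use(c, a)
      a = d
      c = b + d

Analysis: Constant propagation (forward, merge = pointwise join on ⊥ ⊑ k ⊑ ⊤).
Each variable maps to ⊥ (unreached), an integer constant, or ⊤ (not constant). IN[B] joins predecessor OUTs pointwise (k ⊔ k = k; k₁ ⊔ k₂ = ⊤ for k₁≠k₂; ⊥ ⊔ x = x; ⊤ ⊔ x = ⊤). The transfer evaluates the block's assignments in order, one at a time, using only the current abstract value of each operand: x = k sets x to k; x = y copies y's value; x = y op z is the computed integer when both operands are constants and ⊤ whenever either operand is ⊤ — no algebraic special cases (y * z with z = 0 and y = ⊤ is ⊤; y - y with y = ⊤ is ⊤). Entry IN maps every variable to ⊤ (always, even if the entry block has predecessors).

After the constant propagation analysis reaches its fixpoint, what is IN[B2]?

Converged values:
  B0: | IN=(all ⊤) | OUT={b:4; rest ⊤}
  B1: | IN={b:4; rest ⊤} | OUT={a:5, b:1; rest ⊤}
  B2: | IN={a:5, b:1; rest ⊤} | OUT={a:5; rest ⊤}
  B3: | IN={a:5; rest ⊤} | OUT={a:5, d:5; rest ⊤}
  B4: | IN={a:5, d:5; rest ⊤} | OUT={a:5, d:5; rest ⊤}
  B5: | IN={a:5, d:5; rest ⊤} | OUT={a:5, d:5; rest ⊤}

Merge at B2: IN[B2] = OUT[B1] = {a: 5, b: 1, c: ⊤, d: ⊤, e: ⊤, f: ⊤}

Answer: {a: 5, b: 1, c: ⊤, d: ⊤, e: ⊤, f: ⊤}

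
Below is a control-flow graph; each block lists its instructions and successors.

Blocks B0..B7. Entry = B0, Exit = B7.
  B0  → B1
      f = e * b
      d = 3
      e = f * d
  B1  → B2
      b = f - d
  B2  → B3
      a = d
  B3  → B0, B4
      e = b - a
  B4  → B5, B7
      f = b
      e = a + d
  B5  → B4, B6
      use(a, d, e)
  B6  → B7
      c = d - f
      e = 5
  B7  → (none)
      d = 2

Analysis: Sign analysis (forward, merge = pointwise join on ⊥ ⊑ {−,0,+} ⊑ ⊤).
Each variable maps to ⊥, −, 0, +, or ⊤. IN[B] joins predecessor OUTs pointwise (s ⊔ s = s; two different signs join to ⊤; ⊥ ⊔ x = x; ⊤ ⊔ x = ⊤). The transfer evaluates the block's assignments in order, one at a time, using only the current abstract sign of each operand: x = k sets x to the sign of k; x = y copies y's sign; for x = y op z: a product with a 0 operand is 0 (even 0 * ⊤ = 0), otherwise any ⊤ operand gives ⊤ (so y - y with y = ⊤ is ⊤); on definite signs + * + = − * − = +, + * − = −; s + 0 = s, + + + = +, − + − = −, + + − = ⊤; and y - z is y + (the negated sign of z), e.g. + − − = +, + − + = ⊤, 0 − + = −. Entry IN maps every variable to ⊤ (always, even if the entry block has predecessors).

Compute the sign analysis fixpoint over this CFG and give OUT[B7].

Converged values:
  B0:  IN=(all ⊤)  OUT={d:+; rest ⊤}
  B1:  IN={d:+; rest ⊤}  OUT={d:+; rest ⊤}
  B2:  IN={d:+; rest ⊤}  OUT={a:+, d:+; rest ⊤}
  B3:  IN={a:+, d:+; rest ⊤}  OUT={a:+, d:+; rest ⊤}
  B4:  IN={a:+, d:+; rest ⊤}  OUT={a:+, d:+, e:+; rest ⊤}
  B5:  IN={a:+, d:+, e:+; rest ⊤}  OUT={a:+, d:+, e:+; rest ⊤}
  B6:  IN={a:+, d:+, e:+; rest ⊤}  OUT={a:+, d:+, e:+; rest ⊤}
  B7:  IN={a:+, d:+, e:+; rest ⊤}  OUT={a:+, d:+, e:+; rest ⊤}

Merge at B7: IN[B7] = OUT[B4] ⊔ OUT[B6] = {a: +, b: ⊤, c: ⊤, d: +, e: +, f: ⊤}
Applying B7's transfer function to that IN value gives OUT[B7] (row B7 above).

Answer: {a: +, b: ⊤, c: ⊤, d: +, e: +, f: ⊤}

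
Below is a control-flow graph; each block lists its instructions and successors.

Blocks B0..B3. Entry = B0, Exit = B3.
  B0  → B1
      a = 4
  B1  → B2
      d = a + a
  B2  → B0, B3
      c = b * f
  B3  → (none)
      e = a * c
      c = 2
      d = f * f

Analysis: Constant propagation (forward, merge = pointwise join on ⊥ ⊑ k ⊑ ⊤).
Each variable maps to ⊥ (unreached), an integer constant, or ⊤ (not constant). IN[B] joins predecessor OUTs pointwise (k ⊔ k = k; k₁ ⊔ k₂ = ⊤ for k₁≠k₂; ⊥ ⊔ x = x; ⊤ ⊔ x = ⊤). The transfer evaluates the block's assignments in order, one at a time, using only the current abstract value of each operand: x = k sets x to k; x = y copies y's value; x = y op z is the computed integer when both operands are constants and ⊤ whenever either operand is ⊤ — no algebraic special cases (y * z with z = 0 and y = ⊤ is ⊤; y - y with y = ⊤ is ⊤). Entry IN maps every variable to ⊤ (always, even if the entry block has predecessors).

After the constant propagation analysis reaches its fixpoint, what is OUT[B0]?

Fixpoint table:
  B0:  IN=(all ⊤)  OUT={a:4; rest ⊤}
  B1:  IN={a:4; rest ⊤}  OUT={a:4, d:8; rest ⊤}
  B2:  IN={a:4, d:8; rest ⊤}  OUT={a:4, d:8; rest ⊤}
  B3:  IN={a:4, d:8; rest ⊤}  OUT={a:4, c:2; rest ⊤}

Merge at B0 (entry node, so the boundary value (all ⊤) is joined with the incoming edge(s)): IN[B0] = (all ⊤) ⊔ OUT[B2] = {a: ⊤, b: ⊤, c: ⊤, d: ⊤, e: ⊤, f: ⊤}
Applying B0's transfer function to that IN value gives OUT[B0] (row B0 above).

Answer: {a: 4, b: ⊤, c: ⊤, d: ⊤, e: ⊤, f: ⊤}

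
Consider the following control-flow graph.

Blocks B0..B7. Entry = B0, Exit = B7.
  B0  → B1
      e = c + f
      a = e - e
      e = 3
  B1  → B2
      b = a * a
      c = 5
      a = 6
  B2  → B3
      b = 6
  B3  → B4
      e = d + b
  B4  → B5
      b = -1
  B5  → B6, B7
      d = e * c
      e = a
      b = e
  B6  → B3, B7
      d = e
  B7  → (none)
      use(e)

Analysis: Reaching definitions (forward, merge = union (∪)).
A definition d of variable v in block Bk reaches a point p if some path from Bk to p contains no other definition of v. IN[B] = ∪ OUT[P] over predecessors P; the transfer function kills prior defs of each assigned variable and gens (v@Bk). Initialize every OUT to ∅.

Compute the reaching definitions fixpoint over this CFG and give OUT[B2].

Fixpoint table:
  B0:   IN={}   OUT={a@B0, e@B0}
  B1:   IN={a@B0, e@B0}   OUT={a@B1, b@B1, c@B1, e@B0}
  B2:   IN={a@B1, b@B1, c@B1, e@B0}   OUT={a@B1, b@B2, c@B1, e@B0}
  B3:   IN={a@B1, b@B2, b@B5, c@B1, d@B6, e@B0, e@B5}   OUT={a@B1, b@B2, b@B5, c@B1, d@B6, e@B3}
  B4:   IN={a@B1, b@B2, b@B5, c@B1, d@B6, e@B3}   OUT={a@B1, b@B4, c@B1, d@B6, e@B3}
  B5:   IN={a@B1, b@B4, c@B1, d@B6, e@B3}   OUT={a@B1, b@B5, c@B1, d@B5, e@B5}
  B6:   IN={a@B1, b@B5, c@B1, d@B5, e@B5}   OUT={a@B1, b@B5, c@B1, d@B6, e@B5}
  B7:   IN={a@B1, b@B5, c@B1, d@B5, d@B6, e@B5}   OUT={a@B1, b@B5, c@B1, d@B5, d@B6, e@B5}

Merge at B2: IN[B2] = OUT[B1] = {a@B1, b@B1, c@B1, e@B0}
Applying B2's transfer function to that IN value gives OUT[B2] (row B2 above).

Answer: {a@B1, b@B2, c@B1, e@B0}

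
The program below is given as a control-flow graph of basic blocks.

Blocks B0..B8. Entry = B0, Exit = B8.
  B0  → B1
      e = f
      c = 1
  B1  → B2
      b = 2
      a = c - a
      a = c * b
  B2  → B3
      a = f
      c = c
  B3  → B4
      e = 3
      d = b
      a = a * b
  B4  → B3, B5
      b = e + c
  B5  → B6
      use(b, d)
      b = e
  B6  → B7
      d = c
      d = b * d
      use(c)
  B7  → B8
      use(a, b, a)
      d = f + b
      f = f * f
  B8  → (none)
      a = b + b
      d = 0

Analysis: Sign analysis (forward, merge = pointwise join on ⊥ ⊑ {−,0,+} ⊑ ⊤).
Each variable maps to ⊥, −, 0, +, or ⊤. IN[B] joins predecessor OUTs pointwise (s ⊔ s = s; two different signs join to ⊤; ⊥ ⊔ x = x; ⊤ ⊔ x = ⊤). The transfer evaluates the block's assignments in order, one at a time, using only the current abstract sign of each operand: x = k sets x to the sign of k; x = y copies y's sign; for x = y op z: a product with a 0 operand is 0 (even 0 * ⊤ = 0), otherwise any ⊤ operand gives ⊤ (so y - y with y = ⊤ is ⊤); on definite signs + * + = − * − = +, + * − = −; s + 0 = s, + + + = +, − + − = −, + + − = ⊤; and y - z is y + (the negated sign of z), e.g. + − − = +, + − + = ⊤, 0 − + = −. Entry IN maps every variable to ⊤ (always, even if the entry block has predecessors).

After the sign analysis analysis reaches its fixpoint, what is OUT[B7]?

Converged values:
  B0:   IN=(all ⊤)   OUT={c:+; rest ⊤}
  B1:   IN={c:+; rest ⊤}   OUT={a:+, b:+, c:+; rest ⊤}
  B2:   IN={a:+, b:+, c:+; rest ⊤}   OUT={b:+, c:+; rest ⊤}
  B3:   IN={b:+, c:+; rest ⊤}   OUT={b:+, c:+, d:+, e:+; rest ⊤}
  B4:   IN={b:+, c:+, d:+, e:+; rest ⊤}   OUT={b:+, c:+, d:+, e:+; rest ⊤}
  B5:   IN={b:+, c:+, d:+, e:+; rest ⊤}   OUT={b:+, c:+, d:+, e:+; rest ⊤}
  B6:   IN={b:+, c:+, d:+, e:+; rest ⊤}   OUT={b:+, c:+, d:+, e:+; rest ⊤}
  B7:   IN={b:+, c:+, d:+, e:+; rest ⊤}   OUT={b:+, c:+, e:+; rest ⊤}
  B8:   IN={b:+, c:+, e:+; rest ⊤}   OUT={a:+, b:+, c:+, d:0, e:+; rest ⊤}

Merge at B7: IN[B7] = OUT[B6] = {a: ⊤, b: +, c: +, d: +, e: +, f: ⊤}
Applying B7's transfer function to that IN value gives OUT[B7] (row B7 above).

Answer: {a: ⊤, b: +, c: +, d: ⊤, e: +, f: ⊤}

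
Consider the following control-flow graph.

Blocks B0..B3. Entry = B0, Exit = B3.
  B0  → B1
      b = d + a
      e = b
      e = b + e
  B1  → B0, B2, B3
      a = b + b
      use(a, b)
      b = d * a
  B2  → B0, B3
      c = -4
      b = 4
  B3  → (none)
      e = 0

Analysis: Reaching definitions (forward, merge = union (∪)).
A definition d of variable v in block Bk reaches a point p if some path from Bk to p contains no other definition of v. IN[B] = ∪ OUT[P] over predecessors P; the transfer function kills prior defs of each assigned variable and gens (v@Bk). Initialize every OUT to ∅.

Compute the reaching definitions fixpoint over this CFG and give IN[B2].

Answer: {a@B1, b@B1, c@B2, e@B0}

Working:
Per-block solution:
  B0:  IN={a@B1, b@B1, b@B2, c@B2, e@B0}  OUT={a@B1, b@B0, c@B2, e@B0}
  B1:  IN={a@B1, b@B0, c@B2, e@B0}  OUT={a@B1, b@B1, c@B2, e@B0}
  B2:  IN={a@B1, b@B1, c@B2, e@B0}  OUT={a@B1, b@B2, c@B2, e@B0}
  B3:  IN={a@B1, b@B1, b@B2, c@B2, e@B0}  OUT={a@B1, b@B1, b@B2, c@B2, e@B3}

Merge at B2: IN[B2] = OUT[B1] = {a@B1, b@B1, c@B2, e@B0}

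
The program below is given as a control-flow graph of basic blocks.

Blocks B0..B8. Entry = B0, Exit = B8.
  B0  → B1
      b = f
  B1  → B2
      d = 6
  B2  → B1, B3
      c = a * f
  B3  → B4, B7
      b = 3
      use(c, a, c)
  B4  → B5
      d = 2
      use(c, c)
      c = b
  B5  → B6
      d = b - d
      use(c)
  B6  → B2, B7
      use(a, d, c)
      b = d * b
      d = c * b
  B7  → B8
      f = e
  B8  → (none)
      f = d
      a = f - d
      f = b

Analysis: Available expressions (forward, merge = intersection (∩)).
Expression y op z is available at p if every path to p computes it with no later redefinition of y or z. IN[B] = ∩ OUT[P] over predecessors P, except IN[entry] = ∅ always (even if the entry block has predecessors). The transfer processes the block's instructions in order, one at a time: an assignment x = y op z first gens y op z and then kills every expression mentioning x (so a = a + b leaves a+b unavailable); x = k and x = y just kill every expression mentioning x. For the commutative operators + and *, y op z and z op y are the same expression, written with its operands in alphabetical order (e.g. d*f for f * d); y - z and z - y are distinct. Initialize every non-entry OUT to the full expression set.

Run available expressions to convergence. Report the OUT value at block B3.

Answer: {a*f}

Derivation:
Fixpoint table:
  B0:   IN={}   OUT={}
  B1:   IN={}   OUT={}
  B2:   IN={}   OUT={a*f}
  B3:   IN={a*f}   OUT={a*f}
  B4:   IN={a*f}   OUT={a*f}
  B5:   IN={a*f}   OUT={a*f}
  B6:   IN={a*f}   OUT={a*f, b*c}
  B7:   IN={a*f}   OUT={}
  B8:   IN={}   OUT={}

Merge at B3: IN[B3] = OUT[B2] = {a*f}
Applying B3's transfer function to that IN value gives OUT[B3] (row B3 above).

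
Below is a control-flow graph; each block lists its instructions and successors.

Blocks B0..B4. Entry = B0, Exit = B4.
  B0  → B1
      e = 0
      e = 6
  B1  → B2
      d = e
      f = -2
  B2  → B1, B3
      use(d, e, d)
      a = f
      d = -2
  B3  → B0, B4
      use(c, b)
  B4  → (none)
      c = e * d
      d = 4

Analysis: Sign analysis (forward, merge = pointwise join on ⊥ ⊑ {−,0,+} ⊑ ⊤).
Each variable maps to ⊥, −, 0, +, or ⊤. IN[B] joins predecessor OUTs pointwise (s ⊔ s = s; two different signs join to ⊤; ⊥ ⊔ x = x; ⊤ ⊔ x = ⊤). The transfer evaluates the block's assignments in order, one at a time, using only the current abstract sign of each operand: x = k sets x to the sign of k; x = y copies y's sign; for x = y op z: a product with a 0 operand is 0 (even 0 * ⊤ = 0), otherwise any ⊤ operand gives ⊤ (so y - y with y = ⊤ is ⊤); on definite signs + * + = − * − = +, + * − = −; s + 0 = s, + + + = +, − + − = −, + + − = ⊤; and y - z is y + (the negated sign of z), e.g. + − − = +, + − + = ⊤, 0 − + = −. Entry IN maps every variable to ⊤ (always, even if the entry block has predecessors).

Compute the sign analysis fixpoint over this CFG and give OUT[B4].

Answer: {a: -, b: ⊤, c: -, d: +, e: +, f: -}

Derivation:
Per-block solution:
  B0: | IN=(all ⊤) | OUT={e:+; rest ⊤}
  B1: | IN={e:+; rest ⊤} | OUT={d:+, e:+, f:-; rest ⊤}
  B2: | IN={d:+, e:+, f:-; rest ⊤} | OUT={a:-, d:-, e:+, f:-; rest ⊤}
  B3: | IN={a:-, d:-, e:+, f:-; rest ⊤} | OUT={a:-, d:-, e:+, f:-; rest ⊤}
  B4: | IN={a:-, d:-, e:+, f:-; rest ⊤} | OUT={a:-, c:-, d:+, e:+, f:-; rest ⊤}

Merge at B4: IN[B4] = OUT[B3] = {a: -, b: ⊤, c: ⊤, d: -, e: +, f: -}
Applying B4's transfer function to that IN value gives OUT[B4] (row B4 above).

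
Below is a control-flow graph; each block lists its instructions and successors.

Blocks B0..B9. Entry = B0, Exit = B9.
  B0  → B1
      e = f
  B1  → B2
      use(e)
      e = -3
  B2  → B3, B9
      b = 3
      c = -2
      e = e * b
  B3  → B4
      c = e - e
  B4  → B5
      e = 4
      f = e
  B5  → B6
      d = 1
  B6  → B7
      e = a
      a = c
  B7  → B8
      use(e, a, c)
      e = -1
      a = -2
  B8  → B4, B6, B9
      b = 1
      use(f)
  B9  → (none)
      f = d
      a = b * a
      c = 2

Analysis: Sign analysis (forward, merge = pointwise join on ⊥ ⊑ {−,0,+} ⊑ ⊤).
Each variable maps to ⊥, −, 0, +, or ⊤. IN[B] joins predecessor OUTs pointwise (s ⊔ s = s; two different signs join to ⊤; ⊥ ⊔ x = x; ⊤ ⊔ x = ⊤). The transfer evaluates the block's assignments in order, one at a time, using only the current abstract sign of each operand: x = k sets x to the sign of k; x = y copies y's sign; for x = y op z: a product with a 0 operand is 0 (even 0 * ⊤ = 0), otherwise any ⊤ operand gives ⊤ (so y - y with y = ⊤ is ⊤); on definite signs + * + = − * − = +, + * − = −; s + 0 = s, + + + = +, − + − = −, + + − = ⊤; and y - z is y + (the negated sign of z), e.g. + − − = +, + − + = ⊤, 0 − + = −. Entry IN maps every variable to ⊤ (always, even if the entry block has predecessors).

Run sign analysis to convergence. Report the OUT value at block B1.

Answer: {a: ⊤, b: ⊤, c: ⊤, d: ⊤, e: -, f: ⊤}

Trace:
Per-block solution:
  B0: | IN=(all ⊤) | OUT=(all ⊤)
  B1: | IN=(all ⊤) | OUT={e:-; rest ⊤}
  B2: | IN={e:-; rest ⊤} | OUT={b:+, c:-, e:-; rest ⊤}
  B3: | IN={b:+, c:-, e:-; rest ⊤} | OUT={b:+, e:-; rest ⊤}
  B4: | IN={b:+, e:-; rest ⊤} | OUT={b:+, e:+, f:+; rest ⊤}
  B5: | IN={b:+, e:+, f:+; rest ⊤} | OUT={b:+, d:+, e:+, f:+; rest ⊤}
  B6: | IN={b:+, d:+, f:+; rest ⊤} | OUT={b:+, d:+, f:+; rest ⊤}
  B7: | IN={b:+, d:+, f:+; rest ⊤} | OUT={a:-, b:+, d:+, e:-, f:+; rest ⊤}
  B8: | IN={a:-, b:+, d:+, e:-, f:+; rest ⊤} | OUT={a:-, b:+, d:+, e:-, f:+; rest ⊤}
  B9: | IN={b:+, e:-; rest ⊤} | OUT={b:+, c:+, e:-; rest ⊤}

Merge at B1: IN[B1] = OUT[B0] = {a: ⊤, b: ⊤, c: ⊤, d: ⊤, e: ⊤, f: ⊤}
Applying B1's transfer function to that IN value gives OUT[B1] (row B1 above).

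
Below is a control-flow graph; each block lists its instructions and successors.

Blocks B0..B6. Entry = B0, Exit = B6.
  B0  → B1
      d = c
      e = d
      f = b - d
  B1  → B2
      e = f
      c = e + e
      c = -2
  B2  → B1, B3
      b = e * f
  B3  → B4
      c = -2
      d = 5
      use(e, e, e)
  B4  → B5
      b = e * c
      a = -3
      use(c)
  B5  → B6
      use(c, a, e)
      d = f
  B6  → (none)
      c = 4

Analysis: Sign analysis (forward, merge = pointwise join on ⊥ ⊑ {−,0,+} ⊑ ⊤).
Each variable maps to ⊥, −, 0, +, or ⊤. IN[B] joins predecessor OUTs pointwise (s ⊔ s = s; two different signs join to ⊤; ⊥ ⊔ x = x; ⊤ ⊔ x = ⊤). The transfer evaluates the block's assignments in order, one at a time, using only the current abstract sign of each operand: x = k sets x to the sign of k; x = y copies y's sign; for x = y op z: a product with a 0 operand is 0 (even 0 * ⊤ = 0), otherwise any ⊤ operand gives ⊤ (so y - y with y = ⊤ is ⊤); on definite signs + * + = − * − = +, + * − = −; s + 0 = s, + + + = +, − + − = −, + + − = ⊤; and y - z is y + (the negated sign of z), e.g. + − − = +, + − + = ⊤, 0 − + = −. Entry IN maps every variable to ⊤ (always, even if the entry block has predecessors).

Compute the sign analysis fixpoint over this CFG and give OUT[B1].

Answer: {a: ⊤, b: ⊤, c: -, d: ⊤, e: ⊤, f: ⊤}

Trace:
Per-block solution:
  B0:   IN=(all ⊤)   OUT=(all ⊤)
  B1:   IN=(all ⊤)   OUT={c:-; rest ⊤}
  B2:   IN={c:-; rest ⊤}   OUT={c:-; rest ⊤}
  B3:   IN={c:-; rest ⊤}   OUT={c:-, d:+; rest ⊤}
  B4:   IN={c:-, d:+; rest ⊤}   OUT={a:-, c:-, d:+; rest ⊤}
  B5:   IN={a:-, c:-, d:+; rest ⊤}   OUT={a:-, c:-; rest ⊤}
  B6:   IN={a:-, c:-; rest ⊤}   OUT={a:-, c:+; rest ⊤}

Merge at B1: IN[B1] = OUT[B0] ⊔ OUT[B2] = {a: ⊤, b: ⊤, c: ⊤, d: ⊤, e: ⊤, f: ⊤}
Applying B1's transfer function to that IN value gives OUT[B1] (row B1 above).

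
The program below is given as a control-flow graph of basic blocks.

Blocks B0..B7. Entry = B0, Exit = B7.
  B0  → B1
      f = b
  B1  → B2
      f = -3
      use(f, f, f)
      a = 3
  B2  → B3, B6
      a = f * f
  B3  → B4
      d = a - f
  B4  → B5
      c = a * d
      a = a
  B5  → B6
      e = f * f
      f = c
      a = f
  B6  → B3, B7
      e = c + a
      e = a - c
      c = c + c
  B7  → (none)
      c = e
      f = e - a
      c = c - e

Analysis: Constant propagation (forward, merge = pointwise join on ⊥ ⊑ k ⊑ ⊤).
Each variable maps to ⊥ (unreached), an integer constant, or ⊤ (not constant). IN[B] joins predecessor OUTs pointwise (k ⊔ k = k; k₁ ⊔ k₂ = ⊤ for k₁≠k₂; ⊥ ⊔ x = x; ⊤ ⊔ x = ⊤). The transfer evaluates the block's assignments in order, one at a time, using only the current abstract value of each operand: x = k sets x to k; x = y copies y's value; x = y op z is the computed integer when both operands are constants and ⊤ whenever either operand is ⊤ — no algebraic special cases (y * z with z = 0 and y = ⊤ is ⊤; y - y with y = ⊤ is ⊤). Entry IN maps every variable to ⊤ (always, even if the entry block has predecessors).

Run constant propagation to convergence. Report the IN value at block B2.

Answer: {a: 3, b: ⊤, c: ⊤, d: ⊤, e: ⊤, f: -3}

Trace:
Fixpoint table:
  B0:   IN=(all ⊤)   OUT=(all ⊤)
  B1:   IN=(all ⊤)   OUT={a:3, f:-3; rest ⊤}
  B2:   IN={a:3, f:-3; rest ⊤}   OUT={a:9, f:-3; rest ⊤}
  B3:   IN=(all ⊤)   OUT=(all ⊤)
  B4:   IN=(all ⊤)   OUT=(all ⊤)
  B5:   IN=(all ⊤)   OUT=(all ⊤)
  B6:   IN=(all ⊤)   OUT=(all ⊤)
  B7:   IN=(all ⊤)   OUT=(all ⊤)

Merge at B2: IN[B2] = OUT[B1] = {a: 3, b: ⊤, c: ⊤, d: ⊤, e: ⊤, f: -3}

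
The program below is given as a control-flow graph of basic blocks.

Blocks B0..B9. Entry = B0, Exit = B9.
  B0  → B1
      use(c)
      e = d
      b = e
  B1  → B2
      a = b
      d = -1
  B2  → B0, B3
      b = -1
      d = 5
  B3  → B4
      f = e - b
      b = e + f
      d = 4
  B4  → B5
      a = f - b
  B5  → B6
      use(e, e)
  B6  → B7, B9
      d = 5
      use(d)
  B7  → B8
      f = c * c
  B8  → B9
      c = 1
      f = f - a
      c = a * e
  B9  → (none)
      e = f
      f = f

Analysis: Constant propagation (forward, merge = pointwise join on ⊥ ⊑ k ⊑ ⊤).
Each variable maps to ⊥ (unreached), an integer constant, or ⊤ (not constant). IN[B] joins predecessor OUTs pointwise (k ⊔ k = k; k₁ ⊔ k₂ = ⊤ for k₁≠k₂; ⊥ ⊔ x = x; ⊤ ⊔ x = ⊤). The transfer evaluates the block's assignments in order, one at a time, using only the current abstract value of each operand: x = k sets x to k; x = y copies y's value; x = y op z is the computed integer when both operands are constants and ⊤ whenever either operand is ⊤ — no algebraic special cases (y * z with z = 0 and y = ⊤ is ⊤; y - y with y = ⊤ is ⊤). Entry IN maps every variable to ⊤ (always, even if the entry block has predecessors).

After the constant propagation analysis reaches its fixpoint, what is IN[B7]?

Per-block solution:
  B0:  IN=(all ⊤)  OUT=(all ⊤)
  B1:  IN=(all ⊤)  OUT={d:-1; rest ⊤}
  B2:  IN={d:-1; rest ⊤}  OUT={b:-1, d:5; rest ⊤}
  B3:  IN={b:-1, d:5; rest ⊤}  OUT={d:4; rest ⊤}
  B4:  IN={d:4; rest ⊤}  OUT={d:4; rest ⊤}
  B5:  IN={d:4; rest ⊤}  OUT={d:4; rest ⊤}
  B6:  IN={d:4; rest ⊤}  OUT={d:5; rest ⊤}
  B7:  IN={d:5; rest ⊤}  OUT={d:5; rest ⊤}
  B8:  IN={d:5; rest ⊤}  OUT={d:5; rest ⊤}
  B9:  IN={d:5; rest ⊤}  OUT={d:5; rest ⊤}

Merge at B7: IN[B7] = OUT[B6] = {a: ⊤, b: ⊤, c: ⊤, d: 5, e: ⊤, f: ⊤}

Answer: {a: ⊤, b: ⊤, c: ⊤, d: 5, e: ⊤, f: ⊤}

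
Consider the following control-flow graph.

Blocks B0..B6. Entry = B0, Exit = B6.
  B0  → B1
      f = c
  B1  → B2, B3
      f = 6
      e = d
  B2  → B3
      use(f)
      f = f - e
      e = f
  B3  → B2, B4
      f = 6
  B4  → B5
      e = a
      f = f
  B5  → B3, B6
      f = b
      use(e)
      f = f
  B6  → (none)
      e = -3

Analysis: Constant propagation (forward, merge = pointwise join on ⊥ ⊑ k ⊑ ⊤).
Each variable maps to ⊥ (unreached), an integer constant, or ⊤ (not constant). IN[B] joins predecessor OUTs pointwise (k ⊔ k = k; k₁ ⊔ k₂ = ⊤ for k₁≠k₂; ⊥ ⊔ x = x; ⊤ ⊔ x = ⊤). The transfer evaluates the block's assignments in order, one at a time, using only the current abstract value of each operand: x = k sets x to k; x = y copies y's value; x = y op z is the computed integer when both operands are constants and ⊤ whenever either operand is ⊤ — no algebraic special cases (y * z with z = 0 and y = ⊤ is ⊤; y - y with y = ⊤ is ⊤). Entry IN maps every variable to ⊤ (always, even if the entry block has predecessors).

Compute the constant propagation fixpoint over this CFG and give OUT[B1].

Answer: {a: ⊤, b: ⊤, c: ⊤, d: ⊤, e: ⊤, f: 6}

Working:
Converged values:
  B0: | IN=(all ⊤) | OUT=(all ⊤)
  B1: | IN=(all ⊤) | OUT={f:6; rest ⊤}
  B2: | IN={f:6; rest ⊤} | OUT=(all ⊤)
  B3: | IN=(all ⊤) | OUT={f:6; rest ⊤}
  B4: | IN={f:6; rest ⊤} | OUT={f:6; rest ⊤}
  B5: | IN={f:6; rest ⊤} | OUT=(all ⊤)
  B6: | IN=(all ⊤) | OUT={e:-3; rest ⊤}

Merge at B1: IN[B1] = OUT[B0] = {a: ⊤, b: ⊤, c: ⊤, d: ⊤, e: ⊤, f: ⊤}
Applying B1's transfer function to that IN value gives OUT[B1] (row B1 above).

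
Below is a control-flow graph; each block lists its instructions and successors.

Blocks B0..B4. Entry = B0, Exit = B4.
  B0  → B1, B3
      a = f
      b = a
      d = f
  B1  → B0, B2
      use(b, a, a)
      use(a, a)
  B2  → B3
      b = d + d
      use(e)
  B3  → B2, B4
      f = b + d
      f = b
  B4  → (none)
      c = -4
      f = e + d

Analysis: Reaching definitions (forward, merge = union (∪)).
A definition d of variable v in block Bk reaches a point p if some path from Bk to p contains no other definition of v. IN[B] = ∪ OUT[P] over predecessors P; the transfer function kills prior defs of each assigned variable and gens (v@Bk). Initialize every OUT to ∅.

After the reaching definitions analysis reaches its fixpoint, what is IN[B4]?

Answer: {a@B0, b@B0, b@B2, d@B0, f@B3}

Trace:
Per-block solution:
  B0:  IN={a@B0, b@B0, d@B0}  OUT={a@B0, b@B0, d@B0}
  B1:  IN={a@B0, b@B0, d@B0}  OUT={a@B0, b@B0, d@B0}
  B2:  IN={a@B0, b@B0, b@B2, d@B0, f@B3}  OUT={a@B0, b@B2, d@B0, f@B3}
  B3:  IN={a@B0, b@B0, b@B2, d@B0, f@B3}  OUT={a@B0, b@B0, b@B2, d@B0, f@B3}
  B4:  IN={a@B0, b@B0, b@B2, d@B0, f@B3}  OUT={a@B0, b@B0, b@B2, c@B4, d@B0, f@B4}

Merge at B4: IN[B4] = OUT[B3] = {a@B0, b@B0, b@B2, d@B0, f@B3}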